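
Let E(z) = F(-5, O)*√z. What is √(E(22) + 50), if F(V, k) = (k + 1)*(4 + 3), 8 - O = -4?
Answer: √(50 + 91*√22) ≈ 21.836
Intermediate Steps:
O = 12 (O = 8 - 1*(-4) = 8 + 4 = 12)
F(V, k) = 7 + 7*k (F(V, k) = (1 + k)*7 = 7 + 7*k)
E(z) = 91*√z (E(z) = (7 + 7*12)*√z = (7 + 84)*√z = 91*√z)
√(E(22) + 50) = √(91*√22 + 50) = √(50 + 91*√22)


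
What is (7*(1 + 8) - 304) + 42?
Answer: -199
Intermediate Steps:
(7*(1 + 8) - 304) + 42 = (7*9 - 304) + 42 = (63 - 304) + 42 = -241 + 42 = -199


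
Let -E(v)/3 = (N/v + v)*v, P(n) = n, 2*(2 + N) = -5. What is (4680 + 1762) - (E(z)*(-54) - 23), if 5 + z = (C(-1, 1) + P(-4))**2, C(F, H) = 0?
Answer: -12408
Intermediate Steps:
N = -9/2 (N = -2 + (1/2)*(-5) = -2 - 5/2 = -9/2 ≈ -4.5000)
z = 11 (z = -5 + (0 - 4)**2 = -5 + (-4)**2 = -5 + 16 = 11)
E(v) = -3*v*(v - 9/(2*v)) (E(v) = -3*(-9/(2*v) + v)*v = -3*(v - 9/(2*v))*v = -3*v*(v - 9/(2*v)))
(4680 + 1762) - (E(z)*(-54) - 23) = (4680 + 1762) - ((27/2 - 3*11**2)*(-54) - 23) = 6442 - ((27/2 - 3*121)*(-54) - 23) = 6442 - ((27/2 - 363)*(-54) - 23) = 6442 - (-699/2*(-54) - 23) = 6442 - (18873 - 23) = 6442 - 1*18850 = 6442 - 18850 = -12408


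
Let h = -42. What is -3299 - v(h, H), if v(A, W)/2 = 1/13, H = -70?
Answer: -42889/13 ≈ -3299.2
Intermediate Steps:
v(A, W) = 2/13
-3299 - v(h, H) = -3299 - 1*2/13 = -3299 - 2/13 = -42889/13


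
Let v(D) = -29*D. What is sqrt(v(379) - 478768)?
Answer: I*sqrt(489759) ≈ 699.83*I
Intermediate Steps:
sqrt(v(379) - 478768) = sqrt(-29*379 - 478768) = sqrt(-10991 - 478768) = sqrt(-489759) = I*sqrt(489759)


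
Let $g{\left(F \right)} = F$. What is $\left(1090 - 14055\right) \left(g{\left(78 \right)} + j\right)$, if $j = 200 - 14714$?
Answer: $187162740$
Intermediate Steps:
$j = -14514$
$\left(1090 - 14055\right) \left(g{\left(78 \right)} + j\right) = \left(1090 - 14055\right) \left(78 - 14514\right) = \left(-12965\right) \left(-14436\right) = 187162740$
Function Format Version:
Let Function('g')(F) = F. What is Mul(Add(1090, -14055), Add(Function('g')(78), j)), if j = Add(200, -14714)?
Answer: 187162740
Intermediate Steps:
j = -14514
Mul(Add(1090, -14055), Add(Function('g')(78), j)) = Mul(Add(1090, -14055), Add(78, -14514)) = Mul(-12965, -14436) = 187162740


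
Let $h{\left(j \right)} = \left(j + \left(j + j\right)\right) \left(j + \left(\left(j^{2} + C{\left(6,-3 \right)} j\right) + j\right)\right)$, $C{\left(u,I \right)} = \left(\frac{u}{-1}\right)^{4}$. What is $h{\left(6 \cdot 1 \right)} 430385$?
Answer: $60611980320$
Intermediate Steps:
$C{\left(u,I \right)} = u^{4}$ ($C{\left(u,I \right)} = \left(u \left(-1\right)\right)^{4} = \left(- u\right)^{4} = u^{4}$)
$h{\left(j \right)} = 3 j \left(j^{2} + 1298 j\right)$ ($h{\left(j \right)} = \left(j + \left(j + j\right)\right) \left(j + \left(\left(j^{2} + 6^{4} j\right) + j\right)\right) = \left(j + 2 j\right) \left(j + \left(\left(j^{2} + 1296 j\right) + j\right)\right) = 3 j \left(j + \left(j^{2} + 1297 j\right)\right) = 3 j \left(j^{2} + 1298 j\right)$)
$h{\left(6 \cdot 1 \right)} 430385 = 3 \left(6 \cdot 1\right)^{2} \left(1298 + 6 \cdot 1\right) 430385 = 3 \cdot 6^{2} \left(1298 + 6\right) 430385 = 3 \cdot 36 \cdot 1304 \cdot 430385 = 140832 \cdot 430385 = 60611980320$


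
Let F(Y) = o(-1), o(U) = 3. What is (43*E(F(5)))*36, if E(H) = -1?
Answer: -1548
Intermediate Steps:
F(Y) = 3
(43*E(F(5)))*36 = (43*(-1))*36 = -43*36 = -1548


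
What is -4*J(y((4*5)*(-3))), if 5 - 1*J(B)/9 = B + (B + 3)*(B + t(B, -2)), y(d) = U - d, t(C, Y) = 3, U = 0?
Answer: 144864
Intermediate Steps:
y(d) = -d (y(d) = 0 - d = -d)
J(B) = 45 - 9*B - 9*(3 + B)² (J(B) = 45 - 9*(B + (B + 3)*(B + 3)) = 45 - 9*(B + (3 + B)*(3 + B)) = 45 - 9*(B + (3 + B)²) = 45 + (-9*B - 9*(3 + B)²) = 45 - 9*B - 9*(3 + B)²)
-4*J(y((4*5)*(-3))) = -4*(-36 - (-63)*(4*5)*(-3) - 9*(-4*5*(-3))²) = -4*(-36 - (-63)*20*(-3) - 9*(-20*(-3))²) = -4*(-36 - (-63)*(-60) - 9*(-1*(-60))²) = -4*(-36 - 63*60 - 9*60²) = -4*(-36 - 3780 - 9*3600) = -4*(-36 - 3780 - 32400) = -4*(-36216) = 144864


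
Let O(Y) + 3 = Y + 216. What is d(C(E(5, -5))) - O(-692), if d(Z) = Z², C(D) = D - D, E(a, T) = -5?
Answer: 479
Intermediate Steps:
O(Y) = 213 + Y (O(Y) = -3 + (Y + 216) = -3 + (216 + Y) = 213 + Y)
C(D) = 0
d(C(E(5, -5))) - O(-692) = 0² - (213 - 692) = 0 - 1*(-479) = 0 + 479 = 479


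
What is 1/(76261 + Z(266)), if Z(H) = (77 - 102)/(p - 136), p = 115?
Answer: 21/1601506 ≈ 1.3113e-5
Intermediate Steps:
Z(H) = 25/21 (Z(H) = (77 - 102)/(115 - 136) = -25/(-21) = -25*(-1/21) = 25/21)
1/(76261 + Z(266)) = 1/(76261 + 25/21) = 1/(1601506/21) = 21/1601506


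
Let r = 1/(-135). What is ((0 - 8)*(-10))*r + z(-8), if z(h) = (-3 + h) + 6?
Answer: -151/27 ≈ -5.5926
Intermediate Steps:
z(h) = 3 + h
r = -1/135 ≈ -0.0074074
((0 - 8)*(-10))*r + z(-8) = ((0 - 8)*(-10))*(-1/135) + (3 - 8) = -8*(-10)*(-1/135) - 5 = 80*(-1/135) - 5 = -16/27 - 5 = -151/27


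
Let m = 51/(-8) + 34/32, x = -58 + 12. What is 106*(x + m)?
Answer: -43513/8 ≈ -5439.1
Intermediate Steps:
x = -46
m = -85/16 (m = 51*(-⅛) + 34*(1/32) = -51/8 + 17/16 = -85/16 ≈ -5.3125)
106*(x + m) = 106*(-46 - 85/16) = 106*(-821/16) = -43513/8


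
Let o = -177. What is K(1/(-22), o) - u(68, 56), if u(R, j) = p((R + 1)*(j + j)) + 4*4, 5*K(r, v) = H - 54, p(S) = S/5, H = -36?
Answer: -7898/5 ≈ -1579.6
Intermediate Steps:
p(S) = S/5 (p(S) = S*(⅕) = S/5)
K(r, v) = -18 (K(r, v) = (-36 - 54)/5 = (⅕)*(-90) = -18)
u(R, j) = 16 + 2*j*(1 + R)/5 (u(R, j) = ((R + 1)*(j + j))/5 + 4*4 = ((1 + R)*(2*j))/5 + 16 = (2*j*(1 + R))/5 + 16 = 2*j*(1 + R)/5 + 16 = 16 + 2*j*(1 + R)/5)
K(1/(-22), o) - u(68, 56) = -18 - (16 + (⅖)*56*(1 + 68)) = -18 - (16 + (⅖)*56*69) = -18 - (16 + 7728/5) = -18 - 1*7808/5 = -18 - 7808/5 = -7898/5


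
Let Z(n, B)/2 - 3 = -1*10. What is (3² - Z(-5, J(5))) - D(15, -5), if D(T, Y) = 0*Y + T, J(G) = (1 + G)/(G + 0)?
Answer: 8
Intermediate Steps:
J(G) = (1 + G)/G
D(T, Y) = T (D(T, Y) = 0 + T = T)
Z(n, B) = -14 (Z(n, B) = 6 + 2*(-1*10) = 6 + 2*(-10) = 6 - 20 = -14)
(3² - Z(-5, J(5))) - D(15, -5) = (3² - 1*(-14)) - 1*15 = (9 + 14) - 15 = 23 - 15 = 8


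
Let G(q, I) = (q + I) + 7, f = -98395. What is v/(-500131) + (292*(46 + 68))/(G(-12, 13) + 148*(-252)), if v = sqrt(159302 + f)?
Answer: -4161/4661 - 7*sqrt(1243)/500131 ≈ -0.89322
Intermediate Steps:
G(q, I) = 7 + I + q (G(q, I) = (I + q) + 7 = 7 + I + q)
v = 7*sqrt(1243) (v = sqrt(159302 - 98395) = sqrt(60907) = 7*sqrt(1243) ≈ 246.79)
v/(-500131) + (292*(46 + 68))/(G(-12, 13) + 148*(-252)) = (7*sqrt(1243))/(-500131) + (292*(46 + 68))/((7 + 13 - 12) + 148*(-252)) = (7*sqrt(1243))*(-1/500131) + (292*114)/(8 - 37296) = -7*sqrt(1243)/500131 + 33288/(-37288) = -7*sqrt(1243)/500131 + 33288*(-1/37288) = -7*sqrt(1243)/500131 - 4161/4661 = -4161/4661 - 7*sqrt(1243)/500131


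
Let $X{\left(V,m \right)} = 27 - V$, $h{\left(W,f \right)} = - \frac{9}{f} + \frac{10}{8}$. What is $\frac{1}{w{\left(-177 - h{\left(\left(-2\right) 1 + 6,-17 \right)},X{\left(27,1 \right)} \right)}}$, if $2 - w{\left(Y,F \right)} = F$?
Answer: $\frac{1}{2} \approx 0.5$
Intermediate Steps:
$h{\left(W,f \right)} = \frac{5}{4} - \frac{9}{f}$ ($h{\left(W,f \right)} = - \frac{9}{f} + 10 \cdot \frac{1}{8} = - \frac{9}{f} + \frac{5}{4} = \frac{5}{4} - \frac{9}{f}$)
$w{\left(Y,F \right)} = 2 - F$
$\frac{1}{w{\left(-177 - h{\left(\left(-2\right) 1 + 6,-17 \right)},X{\left(27,1 \right)} \right)}} = \frac{1}{2 - \left(27 - 27\right)} = \frac{1}{2 - 0} = \frac{1}{2 + 0} = \frac{1}{2}$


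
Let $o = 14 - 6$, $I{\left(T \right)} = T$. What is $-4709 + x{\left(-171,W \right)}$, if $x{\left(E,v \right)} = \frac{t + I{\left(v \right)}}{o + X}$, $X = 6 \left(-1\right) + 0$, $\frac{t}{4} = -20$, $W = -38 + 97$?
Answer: $- \frac{9439}{2} \approx -4719.5$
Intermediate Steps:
$o = 8$
$W = 59$
$t = -80$ ($t = 4 \left(-20\right) = -80$)
$X = -6$ ($X = -6 + 0 = -6$)
$x{\left(E,v \right)} = -40 + \frac{v}{2}$ ($x{\left(E,v \right)} = \frac{-80 + v}{8 - 6} = \frac{-80 + v}{2} = \left(-80 + v\right) \frac{1}{2} = -40 + \frac{v}{2}$)
$-4709 + x{\left(-171,W \right)} = -4709 + \left(-40 + \frac{1}{2} \cdot 59\right) = -4709 + \left(-40 + \frac{59}{2}\right) = -4709 - \frac{21}{2} = - \frac{9439}{2}$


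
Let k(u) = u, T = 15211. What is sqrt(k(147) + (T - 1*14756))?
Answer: sqrt(602) ≈ 24.536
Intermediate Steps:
sqrt(k(147) + (T - 1*14756)) = sqrt(147 + (15211 - 1*14756)) = sqrt(147 + (15211 - 14756)) = sqrt(147 + 455) = sqrt(602)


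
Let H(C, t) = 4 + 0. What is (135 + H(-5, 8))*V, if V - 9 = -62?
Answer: -7367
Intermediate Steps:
V = -53 (V = 9 - 62 = -53)
H(C, t) = 4
(135 + H(-5, 8))*V = (135 + 4)*(-53) = 139*(-53) = -7367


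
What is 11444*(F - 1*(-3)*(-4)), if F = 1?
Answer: -125884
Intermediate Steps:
11444*(F - 1*(-3)*(-4)) = 11444*(1 - 1*(-3)*(-4)) = 11444*(1 + 3*(-4)) = 11444*(1 - 12) = 11444*(-11) = -125884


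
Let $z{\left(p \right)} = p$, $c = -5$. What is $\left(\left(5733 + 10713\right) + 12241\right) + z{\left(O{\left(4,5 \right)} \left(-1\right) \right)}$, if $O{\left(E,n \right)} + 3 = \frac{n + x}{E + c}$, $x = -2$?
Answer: $28693$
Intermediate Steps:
$O{\left(E,n \right)} = -3 + \frac{-2 + n}{-5 + E}$ ($O{\left(E,n \right)} = -3 + \frac{n - 2}{E - 5} = -3 + \frac{-2 + n}{-5 + E}$)
$\left(\left(5733 + 10713\right) + 12241\right) + z{\left(O{\left(4,5 \right)} \left(-1\right) \right)} = \left(\left(5733 + 10713\right) + 12241\right) + \frac{13 + 5 - 12}{-5 + 4} \left(-1\right) = \left(16446 + 12241\right) + \frac{13 + 5 - 12}{-1} \left(-1\right) = 28687 + \left(-1\right) 6 \left(-1\right) = 28687 - -6 = 28687 + 6 = 28693$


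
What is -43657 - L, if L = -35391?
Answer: -8266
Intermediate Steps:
-43657 - L = -43657 - 1*(-35391) = -43657 + 35391 = -8266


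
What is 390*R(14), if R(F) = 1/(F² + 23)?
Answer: 130/73 ≈ 1.7808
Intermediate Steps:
R(F) = 1/(23 + F²)
390*R(14) = 390/(23 + 14²) = 390/(23 + 196) = 390/219 = 390*(1/219) = 130/73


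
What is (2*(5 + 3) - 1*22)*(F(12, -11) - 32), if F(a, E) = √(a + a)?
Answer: 192 - 12*√6 ≈ 162.61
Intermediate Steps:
F(a, E) = √2*√a (F(a, E) = √(2*a) = √2*√a)
(2*(5 + 3) - 1*22)*(F(12, -11) - 32) = (2*(5 + 3) - 1*22)*(√2*√12 - 32) = (2*8 - 22)*(√2*(2*√3) - 32) = (16 - 22)*(2*√6 - 32) = -6*(-32 + 2*√6) = 192 - 12*√6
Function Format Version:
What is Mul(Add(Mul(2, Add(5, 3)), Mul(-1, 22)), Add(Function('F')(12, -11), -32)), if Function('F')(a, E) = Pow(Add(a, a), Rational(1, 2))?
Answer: Add(192, Mul(-12, Pow(6, Rational(1, 2)))) ≈ 162.61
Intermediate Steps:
Function('F')(a, E) = Mul(Pow(2, Rational(1, 2)), Pow(a, Rational(1, 2))) (Function('F')(a, E) = Pow(Mul(2, a), Rational(1, 2)) = Mul(Pow(2, Rational(1, 2)), Pow(a, Rational(1, 2))))
Mul(Add(Mul(2, Add(5, 3)), Mul(-1, 22)), Add(Function('F')(12, -11), -32)) = Mul(Add(Mul(2, Add(5, 3)), Mul(-1, 22)), Add(Mul(Pow(2, Rational(1, 2)), Pow(12, Rational(1, 2))), -32)) = Mul(Add(Mul(2, 8), -22), Add(Mul(Pow(2, Rational(1, 2)), Mul(2, Pow(3, Rational(1, 2)))), -32)) = Mul(Add(16, -22), Add(Mul(2, Pow(6, Rational(1, 2))), -32)) = Mul(-6, Add(-32, Mul(2, Pow(6, Rational(1, 2))))) = Add(192, Mul(-12, Pow(6, Rational(1, 2))))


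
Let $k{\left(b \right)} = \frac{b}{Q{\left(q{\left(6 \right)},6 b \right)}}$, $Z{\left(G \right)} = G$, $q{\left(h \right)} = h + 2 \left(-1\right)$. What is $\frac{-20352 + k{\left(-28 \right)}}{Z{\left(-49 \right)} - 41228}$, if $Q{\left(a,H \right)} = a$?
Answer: $\frac{20359}{41277} \approx 0.49323$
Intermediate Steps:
$q{\left(h \right)} = -2 + h$ ($q{\left(h \right)} = h - 2 = -2 + h$)
$k{\left(b \right)} = \frac{b}{4}$ ($k{\left(b \right)} = \frac{b}{-2 + 6} = \frac{b}{4}$)
$\frac{-20352 + k{\left(-28 \right)}}{Z{\left(-49 \right)} - 41228} = \frac{-20352 + \frac{1}{4} \left(-28\right)}{-49 - 41228} = \frac{-20352 - 7}{-41277} = \left(-20359\right) \left(- \frac{1}{41277}\right) = \frac{20359}{41277}$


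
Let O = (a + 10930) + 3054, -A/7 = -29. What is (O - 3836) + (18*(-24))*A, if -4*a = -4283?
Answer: -305909/4 ≈ -76477.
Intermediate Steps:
a = 4283/4 (a = -¼*(-4283) = 4283/4 ≈ 1070.8)
A = 203 (A = -7*(-29) = 203)
O = 60219/4 (O = (4283/4 + 10930) + 3054 = 48003/4 + 3054 = 60219/4 ≈ 15055.)
(O - 3836) + (18*(-24))*A = (60219/4 - 3836) + (18*(-24))*203 = 44875/4 - 432*203 = 44875/4 - 87696 = -305909/4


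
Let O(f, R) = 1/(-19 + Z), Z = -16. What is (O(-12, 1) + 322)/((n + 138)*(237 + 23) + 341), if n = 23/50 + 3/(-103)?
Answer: 1160707/130980563 ≈ 0.0088617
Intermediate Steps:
n = 2219/5150 (n = 23*(1/50) + 3*(-1/103) = 23/50 - 3/103 = 2219/5150 ≈ 0.43087)
O(f, R) = -1/35 (O(f, R) = 1/(-19 - 16) = 1/(-35) = -1/35)
(O(-12, 1) + 322)/((n + 138)*(237 + 23) + 341) = (-1/35 + 322)/((2219/5150 + 138)*(237 + 23) + 341) = 11269/(35*((712919/5150)*260 + 341)) = 11269/(35*(18535894/515 + 341)) = 11269/(35*(18711509/515)) = (11269/35)*(515/18711509) = 1160707/130980563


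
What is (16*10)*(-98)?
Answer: -15680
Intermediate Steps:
(16*10)*(-98) = 160*(-98) = -15680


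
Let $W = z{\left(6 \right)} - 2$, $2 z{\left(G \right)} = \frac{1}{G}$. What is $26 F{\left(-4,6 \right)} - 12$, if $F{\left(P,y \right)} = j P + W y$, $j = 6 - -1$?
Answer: $-1039$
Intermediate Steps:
$z{\left(G \right)} = \frac{1}{2 G}$
$W = - \frac{23}{12}$ ($W = \frac{1}{2 \cdot 6} - 2 = \frac{1}{2} \cdot \frac{1}{6} - 2 = \frac{1}{12} - 2 = - \frac{23}{12} \approx -1.9167$)
$j = 7$ ($j = 6 + 1 = 7$)
$F{\left(P,y \right)} = 7 P - \frac{23 y}{12}$
$26 F{\left(-4,6 \right)} - 12 = 26 \left(7 \left(-4\right) - \frac{23}{2}\right) - 12 = 26 \left(-28 - \frac{23}{2}\right) - 12 = 26 \left(- \frac{79}{2}\right) - 12 = -1027 - 12 = -1039$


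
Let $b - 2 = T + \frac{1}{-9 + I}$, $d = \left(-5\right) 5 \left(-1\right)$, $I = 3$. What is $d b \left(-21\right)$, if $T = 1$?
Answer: $- \frac{2975}{2} \approx -1487.5$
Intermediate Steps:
$d = 25$ ($d = \left(-25\right) \left(-1\right) = 25$)
$b = \frac{17}{6}$ ($b = 2 + \left(1 + \frac{1}{-9 + 3}\right) = 2 + \left(1 + \frac{1}{-6}\right) = 2 + \left(1 - \frac{1}{6}\right) = 2 + \frac{5}{6} = \frac{17}{6} \approx 2.8333$)
$d b \left(-21\right) = 25 \cdot \frac{17}{6} \left(-21\right) = \frac{425}{6} \left(-21\right) = - \frac{2975}{2}$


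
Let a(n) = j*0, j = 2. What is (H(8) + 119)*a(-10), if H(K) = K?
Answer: 0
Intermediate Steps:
a(n) = 0 (a(n) = 2*0 = 0)
(H(8) + 119)*a(-10) = (8 + 119)*0 = 127*0 = 0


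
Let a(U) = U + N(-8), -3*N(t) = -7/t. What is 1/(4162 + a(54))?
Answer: 24/101177 ≈ 0.00023721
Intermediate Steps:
N(t) = 7/(3*t) (N(t) = -(-7)/(3*t) = 7/(3*t))
a(U) = -7/24 + U (a(U) = U + (7/3)/(-8) = U + (7/3)*(-1/8) = U - 7/24 = -7/24 + U)
1/(4162 + a(54)) = 1/(4162 + (-7/24 + 54)) = 1/(4162 + 1289/24) = 1/(101177/24) = 24/101177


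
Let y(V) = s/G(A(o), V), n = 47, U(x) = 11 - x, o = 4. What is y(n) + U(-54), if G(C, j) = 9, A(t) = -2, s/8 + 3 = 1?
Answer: 569/9 ≈ 63.222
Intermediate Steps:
s = -16 (s = -24 + 8*1 = -24 + 8 = -16)
y(V) = -16/9
y(n) + U(-54) = -16/9 + (11 - 1*(-54)) = -16/9 + (11 + 54) = -16/9 + 65 = 569/9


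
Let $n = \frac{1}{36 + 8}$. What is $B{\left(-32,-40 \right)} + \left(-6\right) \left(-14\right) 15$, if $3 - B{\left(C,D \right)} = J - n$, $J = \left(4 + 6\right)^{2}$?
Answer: $\frac{51173}{44} \approx 1163.0$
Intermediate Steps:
$n = \frac{1}{44} \approx 0.022727$
$J = 100$ ($J = 10^{2} = 100$)
$B{\left(C,D \right)} = - \frac{4267}{44}$ ($B{\left(C,D \right)} = 3 - \left(100 - \frac{1}{44}\right) = 3 - \frac{4399}{44} = - \frac{4267}{44}$)
$B{\left(-32,-40 \right)} + \left(-6\right) \left(-14\right) 15 = - \frac{4267}{44} + \left(-6\right) \left(-14\right) 15 = - \frac{4267}{44} + 84 \cdot 15 = - \frac{4267}{44} + 1260 = \frac{51173}{44}$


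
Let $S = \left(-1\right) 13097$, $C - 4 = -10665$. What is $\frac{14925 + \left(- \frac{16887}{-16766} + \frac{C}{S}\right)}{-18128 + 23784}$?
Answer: $\frac{468242231245}{177424116016} \approx 2.6391$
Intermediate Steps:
$C = -10661$ ($C = 4 - 10665 = -10661$)
$S = -13097$
$\frac{14925 + \left(- \frac{16887}{-16766} + \frac{C}{S}\right)}{-18128 + 23784} = \frac{14925 - \left(- \frac{16887}{16766} - \frac{1523}{1871}\right)}{-18128 + 23784} = \frac{14925 - - \frac{57130195}{31369186}}{5656} = \left(14925 + \left(\frac{16887}{16766} + \frac{1523}{1871}\right)\right) \frac{1}{5656} = \left(14925 + \frac{57130195}{31369186}\right) \frac{1}{5656} = \frac{468242231245}{31369186} \cdot \frac{1}{5656} = \frac{468242231245}{177424116016}$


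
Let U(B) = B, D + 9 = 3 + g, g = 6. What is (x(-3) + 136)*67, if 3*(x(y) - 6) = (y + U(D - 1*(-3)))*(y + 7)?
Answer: 9514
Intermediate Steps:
D = 0 (D = -9 + (3 + 6) = -9 + 9 = 0)
x(y) = 6 + (3 + y)*(7 + y)/3 (x(y) = 6 + ((y + (0 - 1*(-3)))*(y + 7))/3 = 6 + ((y + (0 + 3))*(7 + y))/3 = 6 + ((y + 3)*(7 + y))/3 = 6 + ((3 + y)*(7 + y))/3 = 6 + (3 + y)*(7 + y)/3)
(x(-3) + 136)*67 = ((13 + (⅓)*(-3)² + (10/3)*(-3)) + 136)*67 = ((13 + (⅓)*9 - 10) + 136)*67 = ((13 + 3 - 10) + 136)*67 = (6 + 136)*67 = 142*67 = 9514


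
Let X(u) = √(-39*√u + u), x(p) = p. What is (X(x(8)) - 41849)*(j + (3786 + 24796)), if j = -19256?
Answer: -390283774 + 9326*√(8 - 78*√2) ≈ -3.9028e+8 + 94330.0*I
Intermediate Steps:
X(u) = √(u - 39*√u)
(X(x(8)) - 41849)*(j + (3786 + 24796)) = (√(8 - 78*√2) - 41849)*(-19256 + (3786 + 24796)) = (√(8 - 78*√2) - 41849)*(-19256 + 28582) = (√(8 - 78*√2) - 41849)*9326 = (-41849 + √(8 - 78*√2))*9326 = -390283774 + 9326*√(8 - 78*√2)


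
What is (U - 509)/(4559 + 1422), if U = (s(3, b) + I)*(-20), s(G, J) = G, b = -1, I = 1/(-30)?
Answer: -1705/17943 ≈ -0.095023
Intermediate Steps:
I = -1/30 ≈ -0.033333
U = -178/3 (U = (3 - 1/30)*(-20) = (89/30)*(-20) = -178/3 ≈ -59.333)
(U - 509)/(4559 + 1422) = (-178/3 - 509)/(4559 + 1422) = -1705/3/5981 = -1705/3*1/5981 = -1705/17943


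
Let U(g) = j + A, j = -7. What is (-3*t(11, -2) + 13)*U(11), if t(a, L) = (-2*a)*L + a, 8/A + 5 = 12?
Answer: 6232/7 ≈ 890.29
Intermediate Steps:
A = 8/7 (A = 8/(-5 + 12) = 8/7 ≈ 1.1429)
t(a, L) = a - 2*L*a (t(a, L) = -2*L*a + a = a - 2*L*a)
U(g) = -41/7 (U(g) = -7 + 8/7 = -41/7)
(-3*t(11, -2) + 13)*U(11) = (-33*(1 - 2*(-2)) + 13)*(-41/7) = (-33*(1 + 4) + 13)*(-41/7) = (-33*5 + 13)*(-41/7) = (-3*55 + 13)*(-41/7) = (-165 + 13)*(-41/7) = -152*(-41/7) = 6232/7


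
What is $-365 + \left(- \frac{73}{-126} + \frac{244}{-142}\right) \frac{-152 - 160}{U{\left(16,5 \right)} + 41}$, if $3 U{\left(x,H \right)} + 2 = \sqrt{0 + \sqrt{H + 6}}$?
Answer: $- \frac{1724870372311}{4842561745} - \frac{352600534 \sqrt[4]{11}}{4842561745} - \frac{264914 \cdot 11^{\frac{3}{4}}}{53268179195} + \frac{2914054 \sqrt{11}}{4842561745} \approx -356.32$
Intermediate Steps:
$U{\left(x,H \right)} = - \frac{2}{3} + \frac{\sqrt[4]{6 + H}}{3}$ ($U{\left(x,H \right)} = - \frac{2}{3} + \frac{\sqrt{0 + \sqrt{H + 6}}}{3} = - \frac{2}{3} + \frac{\sqrt{0 + \sqrt{6 + H}}}{3} = - \frac{2}{3} + \frac{\sqrt{\sqrt{6 + H}}}{3} = - \frac{2}{3} + \frac{\sqrt[4]{6 + H}}{3}$)
$-365 + \left(- \frac{73}{-126} + \frac{244}{-142}\right) \frac{-152 - 160}{U{\left(16,5 \right)} + 41} = -365 + \left(- \frac{73}{-126} + \frac{244}{-142}\right) \frac{-152 - 160}{\left(- \frac{2}{3} + \frac{\sqrt[4]{6 + 5}}{3}\right) + 41} = -365 + \left(\left(-73\right) \left(- \frac{1}{126}\right) + 244 \left(- \frac{1}{142}\right)\right) \left(- \frac{312}{\left(- \frac{2}{3} + \frac{\sqrt[4]{11}}{3}\right) + 41}\right) = -365 + \left(\frac{73}{126} - \frac{122}{71}\right) \left(- \frac{312}{\frac{121}{3} + \frac{\sqrt[4]{11}}{3}}\right) = -365 - \frac{10189 \left(- \frac{312}{\frac{121}{3} + \frac{\sqrt[4]{11}}{3}}\right)}{8946} = -365 + \frac{529828}{1491 \left(\frac{121}{3} + \frac{\sqrt[4]{11}}{3}\right)}$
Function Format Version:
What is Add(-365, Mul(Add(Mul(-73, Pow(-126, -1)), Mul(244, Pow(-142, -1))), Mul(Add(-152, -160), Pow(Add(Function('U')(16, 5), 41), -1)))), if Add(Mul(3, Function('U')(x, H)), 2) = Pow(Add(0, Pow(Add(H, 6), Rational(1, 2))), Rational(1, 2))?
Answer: Add(Rational(-1724870372311, 4842561745), Mul(Rational(-352600534, 4842561745), Pow(11, Rational(1, 4))), Mul(Rational(-264914, 53268179195), Pow(11, Rational(3, 4))), Mul(Rational(2914054, 4842561745), Pow(11, Rational(1, 2)))) ≈ -356.32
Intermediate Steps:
Function('U')(x, H) = Add(Rational(-2, 3), Mul(Rational(1, 3), Pow(Add(6, H), Rational(1, 4)))) (Function('U')(x, H) = Add(Rational(-2, 3), Mul(Rational(1, 3), Pow(Add(0, Pow(Add(H, 6), Rational(1, 2))), Rational(1, 2)))) = Add(Rational(-2, 3), Mul(Rational(1, 3), Pow(Add(0, Pow(Add(6, H), Rational(1, 2))), Rational(1, 2)))) = Add(Rational(-2, 3), Mul(Rational(1, 3), Pow(Pow(Add(6, H), Rational(1, 2)), Rational(1, 2)))) = Add(Rational(-2, 3), Mul(Rational(1, 3), Pow(Add(6, H), Rational(1, 4)))))
Add(-365, Mul(Add(Mul(-73, Pow(-126, -1)), Mul(244, Pow(-142, -1))), Mul(Add(-152, -160), Pow(Add(Function('U')(16, 5), 41), -1)))) = Add(-365, Mul(Add(Mul(-73, Pow(-126, -1)), Mul(244, Pow(-142, -1))), Mul(Add(-152, -160), Pow(Add(Add(Rational(-2, 3), Mul(Rational(1, 3), Pow(Add(6, 5), Rational(1, 4)))), 41), -1)))) = Add(-365, Mul(Add(Mul(-73, Rational(-1, 126)), Mul(244, Rational(-1, 142))), Mul(-312, Pow(Add(Add(Rational(-2, 3), Mul(Rational(1, 3), Pow(11, Rational(1, 4)))), 41), -1)))) = Add(-365, Mul(Add(Rational(73, 126), Rational(-122, 71)), Mul(-312, Pow(Add(Rational(121, 3), Mul(Rational(1, 3), Pow(11, Rational(1, 4)))), -1)))) = Add(-365, Mul(Rational(-10189, 8946), Mul(-312, Pow(Add(Rational(121, 3), Mul(Rational(1, 3), Pow(11, Rational(1, 4)))), -1)))) = Add(-365, Mul(Rational(529828, 1491), Pow(Add(Rational(121, 3), Mul(Rational(1, 3), Pow(11, Rational(1, 4)))), -1)))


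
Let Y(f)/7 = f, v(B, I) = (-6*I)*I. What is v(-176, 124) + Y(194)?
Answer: -90898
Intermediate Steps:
v(B, I) = -6*I²
Y(f) = 7*f
v(-176, 124) + Y(194) = -6*124² + 7*194 = -6*15376 + 1358 = -92256 + 1358 = -90898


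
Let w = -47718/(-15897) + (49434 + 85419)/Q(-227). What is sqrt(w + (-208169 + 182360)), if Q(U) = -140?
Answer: 7*I*sqrt(31306291395)/7570 ≈ 163.61*I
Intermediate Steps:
w = -14537943/15140 (w = -47718/(-15897) + (49434 + 85419)/(-140) = -47718*(-1/15897) + 134853*(-1/140) = 15906/5299 - 134853/140 = -14537943/15140 ≈ -960.23)
sqrt(w + (-208169 + 182360)) = sqrt(-14537943/15140 + (-208169 + 182360)) = sqrt(-14537943/15140 - 25809) = sqrt(-405286203/15140) = 7*I*sqrt(31306291395)/7570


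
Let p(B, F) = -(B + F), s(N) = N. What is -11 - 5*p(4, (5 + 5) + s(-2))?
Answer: 49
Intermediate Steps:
p(B, F) = -B - F
-11 - 5*p(4, (5 + 5) + s(-2)) = -11 - 5*(-1*4 - ((5 + 5) - 2)) = -11 - 5*(-4 - (10 - 2)) = -11 - 5*(-4 - 1*8) = -11 - 5*(-4 - 8) = -11 - 5*(-12) = -11 + 60 = 49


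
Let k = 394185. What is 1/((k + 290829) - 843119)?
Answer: -1/158105 ≈ -6.3249e-6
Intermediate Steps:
1/((k + 290829) - 843119) = 1/((394185 + 290829) - 843119) = 1/(685014 - 843119) = 1/(-158105) = -1/158105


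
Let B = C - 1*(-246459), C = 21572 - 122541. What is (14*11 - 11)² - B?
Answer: -125041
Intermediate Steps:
C = -100969
B = 145490 (B = -100969 - 1*(-246459) = -100969 + 246459 = 145490)
(14*11 - 11)² - B = (14*11 - 11)² - 1*145490 = (154 - 11)² - 145490 = 143² - 145490 = 20449 - 145490 = -125041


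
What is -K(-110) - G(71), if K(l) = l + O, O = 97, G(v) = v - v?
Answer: 13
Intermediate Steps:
G(v) = 0
K(l) = 97 + l (K(l) = l + 97 = 97 + l)
-K(-110) - G(71) = -(97 - 110) - 1*0 = -1*(-13) + 0 = 13 + 0 = 13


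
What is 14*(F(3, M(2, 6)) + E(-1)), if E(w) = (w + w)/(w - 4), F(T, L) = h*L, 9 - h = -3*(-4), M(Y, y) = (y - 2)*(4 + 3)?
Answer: -5852/5 ≈ -1170.4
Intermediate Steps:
M(Y, y) = -14 + 7*y (M(Y, y) = (-2 + y)*7 = -14 + 7*y)
h = -3 (h = 9 - (-3)*(-4) = 9 - 1*12 = 9 - 12 = -3)
F(T, L) = -3*L
E(w) = 2*w/(-4 + w) (E(w) = (2*w)/(-4 + w) = 2*w/(-4 + w))
14*(F(3, M(2, 6)) + E(-1)) = 14*(-3*(-14 + 7*6) + 2*(-1)/(-4 - 1)) = 14*(-3*(-14 + 42) + 2*(-1)/(-5)) = 14*(-3*28 + 2*(-1)*(-⅕)) = 14*(-84 + ⅖) = 14*(-418/5) = -5852/5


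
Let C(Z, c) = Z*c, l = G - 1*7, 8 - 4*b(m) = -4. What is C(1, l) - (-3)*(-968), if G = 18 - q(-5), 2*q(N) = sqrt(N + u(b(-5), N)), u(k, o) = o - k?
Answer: -2893 - I*sqrt(13)/2 ≈ -2893.0 - 1.8028*I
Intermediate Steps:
b(m) = 3 (b(m) = 2 - 1/4*(-4) = 2 + 1 = 3)
q(N) = sqrt(-3 + 2*N)/2 (q(N) = sqrt(N + (N - 1*3))/2 = sqrt(N + (N - 3))/2 = sqrt(N + (-3 + N))/2 = sqrt(-3 + 2*N)/2)
G = 18 - I*sqrt(13)/2 (G = 18 - sqrt(-3 + 2*(-5))/2 = 18 - sqrt(-3 - 10)/2 = 18 - sqrt(-13)/2 = 18 - I*sqrt(13)/2 ≈ 18.0 - 1.8028*I)
l = 11 - I*sqrt(13)/2 (l = (18 - I*sqrt(13)/2) - 1*7 = (18 - I*sqrt(13)/2) - 7 = 11 - I*sqrt(13)/2 ≈ 11.0 - 1.8028*I)
C(1, l) - (-3)*(-968) = 1*(11 - I*sqrt(13)/2) - (-3)*(-968) = (11 - I*sqrt(13)/2) - 1*2904 = (11 - I*sqrt(13)/2) - 2904 = -2893 - I*sqrt(13)/2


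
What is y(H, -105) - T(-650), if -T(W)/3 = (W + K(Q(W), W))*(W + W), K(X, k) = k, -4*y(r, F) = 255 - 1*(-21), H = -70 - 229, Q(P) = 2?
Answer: 5069931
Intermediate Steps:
H = -299
y(r, F) = -69 (y(r, F) = -(255 - 1*(-21))/4 = -(255 + 21)/4 = -1/4*276 = -69)
T(W) = -12*W**2 (T(W) = -3*(W + W)*(W + W) = -3*2*W*2*W = -12*W**2)
y(H, -105) - T(-650) = -69 - (-12)*(-650)**2 = -69 - (-12)*422500 = -69 - 1*(-5070000) = -69 + 5070000 = 5069931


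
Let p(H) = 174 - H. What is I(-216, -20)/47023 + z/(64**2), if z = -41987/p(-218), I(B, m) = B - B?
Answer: -41987/1605632 ≈ -0.026150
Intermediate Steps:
I(B, m) = 0
z = -41987/392 (z = -41987/(174 - 1*(-218)) = -41987/(174 + 218) = -41987/392 ≈ -107.11)
I(-216, -20)/47023 + z/(64**2) = 0/47023 - 41987/(392*(64**2)) = 0*(1/47023) - 41987/392/4096 = 0 - 41987/392*1/4096 = 0 - 41987/1605632 = -41987/1605632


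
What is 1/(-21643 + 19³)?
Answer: -1/14784 ≈ -6.7641e-5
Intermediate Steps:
1/(-21643 + 19³) = 1/(-21643 + 6859) = 1/(-14784) = -1/14784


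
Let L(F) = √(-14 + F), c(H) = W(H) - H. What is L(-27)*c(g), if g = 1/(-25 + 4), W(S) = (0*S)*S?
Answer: I*√41/21 ≈ 0.30491*I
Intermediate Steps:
W(S) = 0 (W(S) = 0*S = 0)
g = -1/21 (g = 1/(-21) = -1/21 ≈ -0.047619)
c(H) = -H (c(H) = 0 - H = -H)
L(-27)*c(g) = √(-14 - 27)*(-1*(-1/21)) = √(-41)*(1/21) = (I*√41)*(1/21) = I*√41/21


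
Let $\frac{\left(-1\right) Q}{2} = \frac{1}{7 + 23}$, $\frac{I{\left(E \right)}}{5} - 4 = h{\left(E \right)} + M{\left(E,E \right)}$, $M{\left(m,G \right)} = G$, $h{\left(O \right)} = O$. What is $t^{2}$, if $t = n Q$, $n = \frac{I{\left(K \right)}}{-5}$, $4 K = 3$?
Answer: $\frac{121}{900} \approx 0.13444$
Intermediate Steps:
$K = \frac{3}{4}$ ($K = \frac{1}{4} \cdot 3 = \frac{3}{4} \approx 0.75$)
$I{\left(E \right)} = 20 + 10 E$ ($I{\left(E \right)} = 20 + 5 \left(E + E\right) = 20 + 5 \cdot 2 E = 20 + 10 E$)
$n = - \frac{11}{2}$ ($n = \frac{20 + 10 \cdot \frac{3}{4}}{-5} = \left(20 + \frac{15}{2}\right) \left(- \frac{1}{5}\right) = \frac{55}{2} \left(- \frac{1}{5}\right) = - \frac{11}{2} \approx -5.5$)
$Q = - \frac{1}{15}$ ($Q = - \frac{2}{7 + 23} = - \frac{2}{30} = \left(-2\right) \frac{1}{30} = - \frac{1}{15} \approx -0.066667$)
$t = \frac{11}{30}$ ($t = \left(- \frac{11}{2}\right) \left(- \frac{1}{15}\right) = \frac{11}{30} \approx 0.36667$)
$t^{2} = \left(\frac{11}{30}\right)^{2} = \frac{121}{900}$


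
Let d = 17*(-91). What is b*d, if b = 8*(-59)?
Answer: 730184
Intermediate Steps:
b = -472
d = -1547
b*d = -472*(-1547) = 730184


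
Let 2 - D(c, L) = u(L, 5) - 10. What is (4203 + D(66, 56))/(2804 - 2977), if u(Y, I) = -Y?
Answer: -4271/173 ≈ -24.688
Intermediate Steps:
D(c, L) = 12 + L (D(c, L) = 2 - (-L - 10) = 2 - (-10 - L) = 2 + (10 + L) = 12 + L)
(4203 + D(66, 56))/(2804 - 2977) = (4203 + (12 + 56))/(2804 - 2977) = (4203 + 68)/(-173) = 4271*(-1/173) = -4271/173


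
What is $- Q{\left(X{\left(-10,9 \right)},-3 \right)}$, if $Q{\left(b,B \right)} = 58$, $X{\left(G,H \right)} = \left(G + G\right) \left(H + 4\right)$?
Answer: $-58$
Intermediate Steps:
$X{\left(G,H \right)} = 2 G \left(4 + H\right)$
$- Q{\left(X{\left(-10,9 \right)},-3 \right)} = \left(-1\right) 58 = -58$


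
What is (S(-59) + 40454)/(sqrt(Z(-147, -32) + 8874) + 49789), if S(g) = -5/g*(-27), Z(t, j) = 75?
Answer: 118828966639/146257198748 - 2386651*sqrt(8949)/146257198748 ≈ 0.81092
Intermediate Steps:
S(g) = 135/g
(S(-59) + 40454)/(sqrt(Z(-147, -32) + 8874) + 49789) = (135/(-59) + 40454)/(sqrt(75 + 8874) + 49789) = (135*(-1/59) + 40454)/(sqrt(8949) + 49789) = (-135/59 + 40454)/(49789 + sqrt(8949)) = 2386651/(59*(49789 + sqrt(8949)))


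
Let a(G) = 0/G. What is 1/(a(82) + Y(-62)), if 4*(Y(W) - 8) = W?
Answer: -2/15 ≈ -0.13333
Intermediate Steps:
Y(W) = 8 + W/4
a(G) = 0
1/(a(82) + Y(-62)) = 1/(0 + (8 + (1/4)*(-62))) = 1/(0 + (8 - 31/2)) = 1/(0 - 15/2) = 1/(-15/2) = -2/15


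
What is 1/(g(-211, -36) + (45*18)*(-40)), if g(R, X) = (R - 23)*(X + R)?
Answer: 1/25398 ≈ 3.9373e-5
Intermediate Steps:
g(R, X) = (-23 + R)*(R + X)
1/(g(-211, -36) + (45*18)*(-40)) = 1/(((-211)² - 23*(-211) - 23*(-36) - 211*(-36)) + (45*18)*(-40)) = 1/((44521 + 4853 + 828 + 7596) + 810*(-40)) = 1/(57798 - 32400) = 1/25398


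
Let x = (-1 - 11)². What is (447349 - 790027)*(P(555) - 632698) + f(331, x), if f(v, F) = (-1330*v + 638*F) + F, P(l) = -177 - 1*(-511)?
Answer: 216696882578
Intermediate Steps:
P(l) = 334 (P(l) = -177 + 511 = 334)
x = 144 (x = (-12)² = 144)
f(v, F) = -1330*v + 639*F
(447349 - 790027)*(P(555) - 632698) + f(331, x) = (447349 - 790027)*(334 - 632698) + (-1330*331 + 639*144) = -342678*(-632364) + (-440230 + 92016) = 216697230792 - 348214 = 216696882578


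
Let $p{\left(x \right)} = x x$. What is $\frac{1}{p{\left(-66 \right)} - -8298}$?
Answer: $\frac{1}{12654} \approx 7.9026 \cdot 10^{-5}$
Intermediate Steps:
$p{\left(x \right)} = x^{2}$
$\frac{1}{p{\left(-66 \right)} - -8298} = \frac{1}{\left(-66\right)^{2} - -8298} = \frac{1}{4356 + 8298} = \frac{1}{12654}$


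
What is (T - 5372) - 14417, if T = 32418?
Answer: 12629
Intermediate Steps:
(T - 5372) - 14417 = (32418 - 5372) - 14417 = 27046 - 14417 = 12629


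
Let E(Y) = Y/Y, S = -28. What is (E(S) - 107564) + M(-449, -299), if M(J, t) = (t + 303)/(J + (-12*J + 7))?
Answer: -266003297/2473 ≈ -1.0756e+5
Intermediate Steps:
E(Y) = 1
M(J, t) = (303 + t)/(7 - 11*J) (M(J, t) = (303 + t)/(J + (7 - 12*J)) = (303 + t)/(7 - 11*J))
(E(S) - 107564) + M(-449, -299) = (1 - 107564) + (-303 - 1*(-299))/(-7 + 11*(-449)) = -107563 + (-303 + 299)/(-7 - 4939) = -107563 - 4/(-4946) = -107563 - 1/4946*(-4) = -107563 + 2/2473 = -266003297/2473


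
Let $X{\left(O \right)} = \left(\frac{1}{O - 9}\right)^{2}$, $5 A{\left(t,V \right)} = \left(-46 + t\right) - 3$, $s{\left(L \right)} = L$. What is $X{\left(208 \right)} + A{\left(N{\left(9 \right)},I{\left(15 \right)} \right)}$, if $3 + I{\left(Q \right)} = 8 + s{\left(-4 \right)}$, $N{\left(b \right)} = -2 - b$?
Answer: $- \frac{475211}{39601} \approx -12.0$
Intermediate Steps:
$I{\left(Q \right)} = 1$ ($I{\left(Q \right)} = -3 + \left(8 - 4\right) = -3 + 4 = 1$)
$A{\left(t,V \right)} = - \frac{49}{5} + \frac{t}{5}$ ($A{\left(t,V \right)} = \frac{\left(-46 + t\right) - 3}{5} = \frac{-49 + t}{5} = - \frac{49}{5} + \frac{t}{5}$)
$X{\left(O \right)} = \frac{1}{\left(-9 + O\right)^{2}}$ ($X{\left(O \right)} = \left(\frac{1}{-9 + O}\right)^{2} = \frac{1}{\left(-9 + O\right)^{2}}$)
$X{\left(208 \right)} + A{\left(N{\left(9 \right)},I{\left(15 \right)} \right)} = \frac{1}{\left(-9 + 208\right)^{2}} - \left(\frac{49}{5} - \frac{-2 - 9}{5}\right) = \frac{1}{39601} - \left(\frac{49}{5} - \frac{-2 - 9}{5}\right) = \frac{1}{39601} + \left(- \frac{49}{5} + \frac{1}{5} \left(-11\right)\right) = \frac{1}{39601} - 12 = - \frac{475211}{39601}$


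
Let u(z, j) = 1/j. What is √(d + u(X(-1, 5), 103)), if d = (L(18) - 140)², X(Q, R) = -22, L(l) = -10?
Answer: √238702603/103 ≈ 150.00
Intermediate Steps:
d = 22500 (d = (-10 - 140)² = (-150)² = 22500)
√(d + u(X(-1, 5), 103)) = √(22500 + 1/103) = √(2317501/103) = √238702603/103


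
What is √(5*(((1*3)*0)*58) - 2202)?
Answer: I*√2202 ≈ 46.925*I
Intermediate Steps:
√(5*(((1*3)*0)*58) - 2202) = √(5*((3*0)*58) - 2202) = √(5*(0*58) - 2202) = √(5*0 - 2202) = √(0 - 2202) = √(-2202) = I*√2202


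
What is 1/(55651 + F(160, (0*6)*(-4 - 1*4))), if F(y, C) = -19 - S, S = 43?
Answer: 1/55589 ≈ 1.7989e-5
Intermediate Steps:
F(y, C) = -62 (F(y, C) = -19 - 1*43 = -19 - 43 = -62)
1/(55651 + F(160, (0*6)*(-4 - 1*4))) = 1/(55651 - 62) = 1/55589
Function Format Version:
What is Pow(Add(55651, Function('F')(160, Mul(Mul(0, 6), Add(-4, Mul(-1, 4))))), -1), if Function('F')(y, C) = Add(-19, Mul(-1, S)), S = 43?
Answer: Rational(1, 55589) ≈ 1.7989e-5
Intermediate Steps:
Function('F')(y, C) = -62 (Function('F')(y, C) = Add(-19, Mul(-1, 43)) = Add(-19, -43) = -62)
Pow(Add(55651, Function('F')(160, Mul(Mul(0, 6), Add(-4, Mul(-1, 4))))), -1) = Pow(Add(55651, -62), -1) = Pow(55589, -1) = Rational(1, 55589)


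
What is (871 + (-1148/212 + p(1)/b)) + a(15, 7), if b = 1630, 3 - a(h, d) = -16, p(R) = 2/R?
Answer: 38209698/43195 ≈ 884.59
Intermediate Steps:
a(h, d) = 19 (a(h, d) = 3 - 1*(-16) = 3 + 16 = 19)
(871 + (-1148/212 + p(1)/b)) + a(15, 7) = (871 + (-1148/212 + (2/1)/1630)) + 19 = (871 + (-1148*1/212 + (2*1)*(1/1630))) + 19 = (871 + (-287/53 + 2*(1/1630))) + 19 = (871 + (-287/53 + 1/815)) + 19 = (871 - 233852/43195) + 19 = 37388993/43195 + 19 = 38209698/43195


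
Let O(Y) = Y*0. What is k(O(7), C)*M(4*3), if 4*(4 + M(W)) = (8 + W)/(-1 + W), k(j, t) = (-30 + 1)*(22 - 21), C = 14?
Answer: 1131/11 ≈ 102.82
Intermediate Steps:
O(Y) = 0
k(j, t) = -29 (k(j, t) = -29*1 = -29)
M(W) = -4 + (8 + W)/(4*(-1 + W)) (M(W) = -4 + ((8 + W)/(-1 + W))/4 = -4 + (8 + W)/(4*(-1 + W)))
k(O(7), C)*M(4*3) = -87*(8 - 20*3)/(4*(-1 + 4*3)) = -87*(8 - 5*12)/(4*(-1 + 12)) = -87*(8 - 60)/(4*11) = -87*(-52)/(4*11) = -29*(-39/11) = 1131/11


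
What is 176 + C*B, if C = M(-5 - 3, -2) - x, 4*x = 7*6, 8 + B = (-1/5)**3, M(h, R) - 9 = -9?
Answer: 65021/250 ≈ 260.08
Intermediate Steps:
M(h, R) = 0 (M(h, R) = 9 - 9 = 0)
B = -1001/125 (B = -8 + (-1/5)**3 = -8 - 1/125 = -1001/125 ≈ -8.0080)
x = 21/2 (x = (7*6)/4 = (1/4)*42 = 21/2 ≈ 10.500)
C = -21/2 (C = 0 - 1*21/2 = 0 - 21/2 = -21/2 ≈ -10.500)
176 + C*B = 176 - 21/2*(-1001/125) = 176 + 21021/250 = 65021/250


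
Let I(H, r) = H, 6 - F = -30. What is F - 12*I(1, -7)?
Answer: 24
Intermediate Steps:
F = 36 (F = 6 - 1*(-30) = 6 + 30 = 36)
F - 12*I(1, -7) = 36 - 12*1 = 36 - 12 = 24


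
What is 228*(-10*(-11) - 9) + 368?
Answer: 23396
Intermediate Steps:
228*(-10*(-11) - 9) + 368 = 228*(110 - 9) + 368 = 228*101 + 368 = 23028 + 368 = 23396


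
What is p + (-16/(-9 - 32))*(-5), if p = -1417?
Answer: -58177/41 ≈ -1419.0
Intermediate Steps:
p + (-16/(-9 - 32))*(-5) = -1417 + (-16/(-9 - 32))*(-5) = -1417 + (-16/(-41))*(-5) = -1417 - 1/41*(-16)*(-5) = -1417 + (16/41)*(-5) = -1417 - 80/41 = -58177/41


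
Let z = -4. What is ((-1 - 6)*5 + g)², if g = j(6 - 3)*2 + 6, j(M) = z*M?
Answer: 2809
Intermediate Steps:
j(M) = -4*M
g = -18 (g = -4*(6 - 3)*2 + 6 = -4*3*2 + 6 = -12*2 + 6 = -24 + 6 = -18)
((-1 - 6)*5 + g)² = ((-1 - 6)*5 - 18)² = (-7*5 - 18)² = (-35 - 18)² = (-53)² = 2809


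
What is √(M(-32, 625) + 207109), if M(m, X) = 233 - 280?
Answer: √207062 ≈ 455.04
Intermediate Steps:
M(m, X) = -47
√(M(-32, 625) + 207109) = √(-47 + 207109) = √207062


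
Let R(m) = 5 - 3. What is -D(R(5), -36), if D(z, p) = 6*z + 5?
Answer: -17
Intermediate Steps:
R(m) = 2
D(z, p) = 5 + 6*z
-D(R(5), -36) = -(5 + 6*2) = -(5 + 12) = -1*17 = -17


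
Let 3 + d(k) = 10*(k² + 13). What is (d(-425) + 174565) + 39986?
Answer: 2020928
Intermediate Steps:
d(k) = 127 + 10*k² (d(k) = -3 + 10*(k² + 13) = -3 + 10*(13 + k²) = -3 + (130 + 10*k²) = 127 + 10*k²)
(d(-425) + 174565) + 39986 = ((127 + 10*(-425)²) + 174565) + 39986 = ((127 + 10*180625) + 174565) + 39986 = ((127 + 1806250) + 174565) + 39986 = (1806377 + 174565) + 39986 = 1980942 + 39986 = 2020928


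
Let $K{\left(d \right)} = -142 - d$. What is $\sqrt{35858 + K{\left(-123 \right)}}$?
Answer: $\sqrt{35839} \approx 189.31$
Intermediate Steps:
$\sqrt{35858 + K{\left(-123 \right)}} = \sqrt{35858 - 19} = \sqrt{35839}$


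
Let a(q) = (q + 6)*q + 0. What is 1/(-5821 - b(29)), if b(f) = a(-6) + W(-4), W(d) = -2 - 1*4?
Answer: -1/5815 ≈ -0.00017197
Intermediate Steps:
W(d) = -6 (W(d) = -2 - 4 = -6)
a(q) = q*(6 + q) (a(q) = (6 + q)*q + 0 = q*(6 + q) + 0 = q*(6 + q))
b(f) = -6 (b(f) = -6*(6 - 6) - 6 = -6*0 - 6 = 0 - 6 = -6)
1/(-5821 - b(29)) = 1/(-5821 - 1*(-6)) = 1/(-5821 + 6) = 1/(-5815) = -1/5815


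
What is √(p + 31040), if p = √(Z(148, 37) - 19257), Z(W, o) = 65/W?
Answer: √(169975040 + 74*I*√105448927)/74 ≈ 176.18 + 0.39382*I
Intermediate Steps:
p = I*√105448927/74 (p = √(65/148 - 19257) = √(-2849971/148) = I*√105448927/74 ≈ 138.77*I)
√(p + 31040) = √(I*√105448927/74 + 31040) = √(31040 + I*√105448927/74)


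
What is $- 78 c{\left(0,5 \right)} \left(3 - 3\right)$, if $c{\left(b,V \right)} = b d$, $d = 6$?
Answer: $0$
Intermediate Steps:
$c{\left(b,V \right)} = 6 b$ ($c{\left(b,V \right)} = b 6 = 6 b$)
$- 78 c{\left(0,5 \right)} \left(3 - 3\right) = - 78 \cdot 6 \cdot 0 \left(3 - 3\right) = - 78 \cdot 0 \cdot 0 = \left(-78\right) 0 = 0$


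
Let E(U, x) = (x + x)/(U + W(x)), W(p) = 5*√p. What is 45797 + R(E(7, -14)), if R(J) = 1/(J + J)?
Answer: 366375/8 - 5*I*√14/56 ≈ 45797.0 - 0.33408*I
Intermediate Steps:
E(U, x) = 2*x/(U + 5*√x) (E(U, x) = (x + x)/(U + 5*√x) = (2*x)/(U + 5*√x) = 2*x/(U + 5*√x))
R(J) = 1/(2*J)
45797 + R(E(7, -14)) = 45797 + 1/(2*((2*(-14)/(7 + 5*√(-14))))) = 45797 + 1/(2*((2*(-14)/(7 + 5*(I*√14))))) = 45797 + 1/(2*((2*(-14)/(7 + 5*I*√14)))) = 45797 + 1/(2*((-28/(7 + 5*I*√14)))) = 45797 + (-¼ - 5*I*√14/28)/2 = 45797 + (-⅛ - 5*I*√14/56) = 366375/8 - 5*I*√14/56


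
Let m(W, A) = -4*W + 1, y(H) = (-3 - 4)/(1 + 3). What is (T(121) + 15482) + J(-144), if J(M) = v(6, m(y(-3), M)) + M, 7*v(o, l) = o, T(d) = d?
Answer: 108219/7 ≈ 15460.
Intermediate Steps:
y(H) = -7/4
m(W, A) = 1 - 4*W
v(o, l) = o/7
J(M) = 6/7 + M (J(M) = (⅐)*6 + M = 6/7 + M)
(T(121) + 15482) + J(-144) = (121 + 15482) + (6/7 - 144) = 15603 - 1002/7 = 108219/7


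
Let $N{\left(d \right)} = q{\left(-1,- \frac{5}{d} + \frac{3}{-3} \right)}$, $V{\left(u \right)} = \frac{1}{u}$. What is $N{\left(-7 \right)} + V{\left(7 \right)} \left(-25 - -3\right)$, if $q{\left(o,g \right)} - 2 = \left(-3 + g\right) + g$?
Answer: $- \frac{33}{7} \approx -4.7143$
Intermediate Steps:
$q{\left(o,g \right)} = -1 + 2 g$ ($q{\left(o,g \right)} = 2 + \left(\left(-3 + g\right) + g\right) = 2 + \left(-3 + 2 g\right) = -1 + 2 g$)
$N{\left(d \right)} = -3 - \frac{10}{d}$ ($N{\left(d \right)} = -1 + 2 \left(- \frac{5}{d} + \frac{3}{-3}\right) = -1 + 2 \left(- \frac{5}{d} + 3 \left(- \frac{1}{3}\right)\right) = -1 + 2 \left(- \frac{5}{d} - 1\right) = -1 + 2 \left(-1 - \frac{5}{d}\right) = -1 - \left(2 + \frac{10}{d}\right) = -3 - \frac{10}{d}$)
$N{\left(-7 \right)} + V{\left(7 \right)} \left(-25 - -3\right) = \left(-3 - \frac{10}{-7}\right) + \frac{-25 - -3}{7} = \left(-3 - - \frac{10}{7}\right) + \frac{-25 + 3}{7} = \left(-3 + \frac{10}{7}\right) + \frac{1}{7} \left(-22\right) = - \frac{11}{7} - \frac{22}{7} = - \frac{33}{7}$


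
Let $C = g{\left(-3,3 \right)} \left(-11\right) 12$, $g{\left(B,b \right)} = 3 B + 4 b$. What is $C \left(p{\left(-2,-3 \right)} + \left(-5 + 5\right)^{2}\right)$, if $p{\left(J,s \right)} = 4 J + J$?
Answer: $3960$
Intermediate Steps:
$p{\left(J,s \right)} = 5 J$
$C = -396$ ($C = \left(3 \left(-3\right) + 4 \cdot 3\right) \left(-11\right) 12 = \left(-9 + 12\right) \left(-11\right) 12 = 3 \left(-11\right) 12 = \left(-33\right) 12 = -396$)
$C \left(p{\left(-2,-3 \right)} + \left(-5 + 5\right)^{2}\right) = - 396 \left(5 \left(-2\right) + \left(-5 + 5\right)^{2}\right) = - 396 \left(-10 + 0^{2}\right) = - 396 \left(-10 + 0\right) = \left(-396\right) \left(-10\right) = 3960$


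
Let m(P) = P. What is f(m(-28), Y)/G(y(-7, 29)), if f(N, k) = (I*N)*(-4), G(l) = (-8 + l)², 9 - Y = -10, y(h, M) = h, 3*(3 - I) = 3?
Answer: 224/225 ≈ 0.99556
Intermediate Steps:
I = 2 (I = 3 - ⅓*3 = 3 - 1 = 2)
Y = 19 (Y = 9 - 1*(-10) = 9 + 10 = 19)
f(N, k) = -8*N (f(N, k) = (2*N)*(-4) = -8*N)
f(m(-28), Y)/G(y(-7, 29)) = (-8*(-28))/((-8 - 7)²) = 224/((-15)²) = 224/225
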